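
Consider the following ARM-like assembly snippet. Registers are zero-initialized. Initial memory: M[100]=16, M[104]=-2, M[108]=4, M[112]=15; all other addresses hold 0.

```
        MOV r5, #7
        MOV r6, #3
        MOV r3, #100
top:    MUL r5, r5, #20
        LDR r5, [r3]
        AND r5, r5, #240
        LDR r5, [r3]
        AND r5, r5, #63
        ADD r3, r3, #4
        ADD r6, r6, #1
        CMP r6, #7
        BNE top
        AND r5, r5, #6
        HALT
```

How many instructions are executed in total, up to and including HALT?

after MOV r5, #7: r5=7
after MOV r6, #3: r6=3
after MOV r3, #100: r3=100
after MUL r5, r5, #20: r5=7*20=140
after LDR r5, [r3]: r5=M[100]=16
after AND r5, r5, #240: r5=16&240=16
after LDR r5, [r3]: r5=M[100]=16
after AND r5, r5, #63: r5=16&63=16
after ADD r3, r3, #4: r3=100+4=104
after ADD r6, r6, #1: r6=3+1=4
CMP r6, #7  (cmp 4,7)
BNE top: taken
after MUL r5, r5, #20: r5=16*20=320
after LDR r5, [r3]: r5=M[104]=-2
after AND r5, r5, #240: r5=(-2)&240=240
after LDR r5, [r3]: r5=M[104]=-2
after AND r5, r5, #63: r5=(-2)&63=62
after ADD r3, r3, #4: r3=104+4=108
after ADD r6, r6, #1: r6=4+1=5
CMP r6, #7  (cmp 5,7)
BNE top: taken
after MUL r5, r5, #20: r5=62*20=1240
after LDR r5, [r3]: r5=M[108]=4
after AND r5, r5, #240: r5=4&240=0
after LDR r5, [r3]: r5=M[108]=4
after AND r5, r5, #63: r5=4&63=4
after ADD r3, r3, #4: r3=108+4=112
after ADD r6, r6, #1: r6=5+1=6
CMP r6, #7  (cmp 6,7)
BNE top: taken
after MUL r5, r5, #20: r5=4*20=80
after LDR r5, [r3]: r5=M[112]=15
after AND r5, r5, #240: r5=15&240=0
after LDR r5, [r3]: r5=M[112]=15
after AND r5, r5, #63: r5=15&63=15
after ADD r3, r3, #4: r3=112+4=116
after ADD r6, r6, #1: r6=6+1=7
CMP r6, #7  (cmp 7,7)
BNE top: not taken
after AND r5, r5, #6: r5=15&6=6
halt.
Total executed instructions: 41.

41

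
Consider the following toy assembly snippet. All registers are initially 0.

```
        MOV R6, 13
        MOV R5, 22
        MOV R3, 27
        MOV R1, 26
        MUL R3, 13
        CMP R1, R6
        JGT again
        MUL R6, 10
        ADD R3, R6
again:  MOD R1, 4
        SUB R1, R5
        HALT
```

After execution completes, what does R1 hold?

-20

R6=13
R5=22
R3=27
R1=26
R3=27*13=351
CMP R1, R6  (cmp 26,13)
JGT again: taken
R1=26%4=2
R1=2-22=-20
halt.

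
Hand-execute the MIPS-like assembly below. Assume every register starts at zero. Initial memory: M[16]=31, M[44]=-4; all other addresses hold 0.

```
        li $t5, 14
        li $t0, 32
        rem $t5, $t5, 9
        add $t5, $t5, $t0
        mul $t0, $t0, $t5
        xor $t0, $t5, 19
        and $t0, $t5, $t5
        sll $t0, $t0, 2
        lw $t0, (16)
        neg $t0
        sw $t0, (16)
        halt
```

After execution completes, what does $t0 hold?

li $t5, 14 → $t5=14
li $t0, 32 → $t0=32
rem $t5, $t5, 9 → $t5=14%9=5
add $t5, $t5, $t0 → $t5=5+32=37
mul $t0, $t0, $t5 → $t0=32*37=1184
xor $t0, $t5, 19 → $t0=37^19=54
and $t0, $t5, $t5 → $t0=37&37=37
sll $t0, $t0, 2 → $t0=37<<2=148
lw $t0, (16) → $t0=M[16]=31
neg $t0 → $t0=-(31)=-31
sw $t0, (16) → M[16]=-31
halt.

-31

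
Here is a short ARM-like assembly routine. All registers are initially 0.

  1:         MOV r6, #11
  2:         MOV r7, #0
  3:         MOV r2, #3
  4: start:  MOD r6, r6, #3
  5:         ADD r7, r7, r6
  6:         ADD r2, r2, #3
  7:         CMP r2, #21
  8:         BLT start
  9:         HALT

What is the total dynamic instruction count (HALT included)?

MOV r6, #11 → r6=11
MOV r7, #0 → r7=0
MOV r2, #3 → r2=3
MOD r6, r6, #3 → r6=11%3=2
ADD r7, r7, r6 → r7=0+2=2
ADD r2, r2, #3 → r2=3+3=6
CMP r2, #21  (cmp 6,21)
BLT start: taken
MOD r6, r6, #3 → r6=2%3=2
ADD r7, r7, r6 → r7=2+2=4
ADD r2, r2, #3 → r2=6+3=9
CMP r2, #21  (cmp 9,21)
BLT start: taken
MOD r6, r6, #3 → r6=2%3=2
ADD r7, r7, r6 → r7=4+2=6
ADD r2, r2, #3 → r2=9+3=12
CMP r2, #21  (cmp 12,21)
BLT start: taken
MOD r6, r6, #3 → r6=2%3=2
ADD r7, r7, r6 → r7=6+2=8
ADD r2, r2, #3 → r2=12+3=15
CMP r2, #21  (cmp 15,21)
BLT start: taken
MOD r6, r6, #3 → r6=2%3=2
ADD r7, r7, r6 → r7=8+2=10
ADD r2, r2, #3 → r2=15+3=18
CMP r2, #21  (cmp 18,21)
BLT start: taken
MOD r6, r6, #3 → r6=2%3=2
ADD r7, r7, r6 → r7=10+2=12
ADD r2, r2, #3 → r2=18+3=21
CMP r2, #21  (cmp 21,21)
BLT start: not taken
halt.
Total executed instructions: 34.

34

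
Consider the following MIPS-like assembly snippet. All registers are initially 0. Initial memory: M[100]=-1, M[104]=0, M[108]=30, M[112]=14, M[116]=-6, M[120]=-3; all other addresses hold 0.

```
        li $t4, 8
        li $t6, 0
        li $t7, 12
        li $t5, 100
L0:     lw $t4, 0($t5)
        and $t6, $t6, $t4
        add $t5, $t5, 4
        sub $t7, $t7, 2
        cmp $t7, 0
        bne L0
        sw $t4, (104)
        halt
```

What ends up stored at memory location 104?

$t4=8
$t6=0
$t7=12
$t5=100
$t4=M[100]=-1
$t6=0&(-1)=0
$t5=100+4=104
$t7=12-2=10
cmp $t7, 0  (cmp 10,0)
bne L0: taken
$t4=M[104]=0
$t6=0&0=0
$t5=104+4=108
$t7=10-2=8
cmp $t7, 0  (cmp 8,0)
bne L0: taken
$t4=M[108]=30
$t6=0&30=0
$t5=108+4=112
$t7=8-2=6
cmp $t7, 0  (cmp 6,0)
bne L0: taken
$t4=M[112]=14
$t6=0&14=0
$t5=112+4=116
$t7=6-2=4
cmp $t7, 0  (cmp 4,0)
bne L0: taken
$t4=M[116]=-6
$t6=0&(-6)=0
$t5=116+4=120
$t7=4-2=2
cmp $t7, 0  (cmp 2,0)
bne L0: taken
$t4=M[120]=-3
$t6=0&(-3)=0
$t5=120+4=124
$t7=2-2=0
cmp $t7, 0  (cmp 0,0)
bne L0: not taken
sw $t4, (104) → M[104]=-3
halt.

-3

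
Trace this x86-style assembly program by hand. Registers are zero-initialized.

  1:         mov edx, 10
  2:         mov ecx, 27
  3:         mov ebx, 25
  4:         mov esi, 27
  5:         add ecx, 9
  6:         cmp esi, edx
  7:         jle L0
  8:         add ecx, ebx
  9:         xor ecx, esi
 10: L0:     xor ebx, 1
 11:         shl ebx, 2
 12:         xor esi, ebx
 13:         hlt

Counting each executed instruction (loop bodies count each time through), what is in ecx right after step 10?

38

after mov edx, 10: edx=10
after mov ecx, 27: ecx=27
after mov ebx, 25: ebx=25
after mov esi, 27: esi=27
after add ecx, 9: ecx=27+9=36
cmp esi, edx  (cmp 27,10)
jle L0: not taken
after add ecx, ebx: ecx=36+25=61
after xor ecx, esi: ecx=61^27=38
after xor ebx, 1: ebx=25^1=24
After step 10: ecx = 38.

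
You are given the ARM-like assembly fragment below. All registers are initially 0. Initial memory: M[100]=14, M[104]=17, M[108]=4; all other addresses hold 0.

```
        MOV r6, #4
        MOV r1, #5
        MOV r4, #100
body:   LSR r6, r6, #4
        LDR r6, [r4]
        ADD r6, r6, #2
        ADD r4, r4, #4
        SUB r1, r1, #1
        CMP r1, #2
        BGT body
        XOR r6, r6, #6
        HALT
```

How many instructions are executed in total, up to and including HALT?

26

MOV r6, #4 → r6=4
MOV r1, #5 → r1=5
MOV r4, #100 → r4=100
LSR r6, r6, #4 → r6=4>>4=0
LDR r6, [r4] → r6=M[100]=14
ADD r6, r6, #2 → r6=14+2=16
ADD r4, r4, #4 → r4=100+4=104
SUB r1, r1, #1 → r1=5-1=4
CMP r1, #2  (cmp 4,2)
BGT body: taken
LSR r6, r6, #4 → r6=16>>4=1
LDR r6, [r4] → r6=M[104]=17
ADD r6, r6, #2 → r6=17+2=19
ADD r4, r4, #4 → r4=104+4=108
SUB r1, r1, #1 → r1=4-1=3
CMP r1, #2  (cmp 3,2)
BGT body: taken
LSR r6, r6, #4 → r6=19>>4=1
LDR r6, [r4] → r6=M[108]=4
ADD r6, r6, #2 → r6=4+2=6
ADD r4, r4, #4 → r4=108+4=112
SUB r1, r1, #1 → r1=3-1=2
CMP r1, #2  (cmp 2,2)
BGT body: not taken
XOR r6, r6, #6 → r6=6^6=0
halt.
Total executed instructions: 26.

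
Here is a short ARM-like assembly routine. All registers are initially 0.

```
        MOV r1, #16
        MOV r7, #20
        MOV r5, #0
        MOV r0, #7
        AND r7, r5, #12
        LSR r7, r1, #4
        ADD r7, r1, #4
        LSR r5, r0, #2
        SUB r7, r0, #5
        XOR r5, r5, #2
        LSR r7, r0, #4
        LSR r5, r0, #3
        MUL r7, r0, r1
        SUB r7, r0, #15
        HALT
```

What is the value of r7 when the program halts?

r1=16
r7=20
r5=0
r0=7
r7=0&12=0
r7=16>>4=1
r7=16+4=20
r5=7>>2=1
r7=7-5=2
r5=1^2=3
r7=7>>4=0
r5=7>>3=0
r7=7*16=112
r7=7-15=-8
halt.

-8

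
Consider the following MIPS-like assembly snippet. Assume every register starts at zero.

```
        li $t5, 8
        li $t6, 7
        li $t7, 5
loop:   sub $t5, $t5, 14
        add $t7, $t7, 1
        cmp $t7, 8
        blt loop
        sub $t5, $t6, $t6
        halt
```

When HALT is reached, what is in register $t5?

li $t5, 8 → $t5=8
li $t6, 7 → $t6=7
li $t7, 5 → $t7=5
sub $t5, $t5, 14 → $t5=8-14=-6
add $t7, $t7, 1 → $t7=5+1=6
cmp $t7, 8  (cmp 6,8)
blt loop: taken
sub $t5, $t5, 14 → $t5=(-6)-14=-20
add $t7, $t7, 1 → $t7=6+1=7
cmp $t7, 8  (cmp 7,8)
blt loop: taken
sub $t5, $t5, 14 → $t5=(-20)-14=-34
add $t7, $t7, 1 → $t7=7+1=8
cmp $t7, 8  (cmp 8,8)
blt loop: not taken
sub $t5, $t6, $t6 → $t5=7-7=0
halt.

0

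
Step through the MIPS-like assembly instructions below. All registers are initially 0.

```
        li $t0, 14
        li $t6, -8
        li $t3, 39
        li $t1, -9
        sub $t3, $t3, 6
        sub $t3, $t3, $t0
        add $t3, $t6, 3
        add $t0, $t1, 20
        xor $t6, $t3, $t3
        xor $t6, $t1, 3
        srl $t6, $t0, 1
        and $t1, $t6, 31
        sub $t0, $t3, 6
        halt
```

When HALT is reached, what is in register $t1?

5

$t0=14
$t6=-8
$t3=39
$t1=-9
$t3=39-6=33
$t3=33-14=19
$t3=(-8)+3=-5
$t0=(-9)+20=11
$t6=(-5)^(-5)=0
$t6=(-9)^3=-12
$t6=11>>1=5
$t1=5&31=5
$t0=(-5)-6=-11
halt.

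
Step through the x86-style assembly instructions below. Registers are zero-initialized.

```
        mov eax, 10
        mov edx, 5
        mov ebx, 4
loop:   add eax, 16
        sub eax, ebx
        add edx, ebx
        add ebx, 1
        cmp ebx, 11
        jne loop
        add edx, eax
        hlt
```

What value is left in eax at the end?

73

after mov eax, 10: eax=10
after mov edx, 5: edx=5
after mov ebx, 4: ebx=4
after add eax, 16: eax=10+16=26
after sub eax, ebx: eax=26-4=22
after add edx, ebx: edx=5+4=9
after add ebx, 1: ebx=4+1=5
cmp ebx, 11  (cmp 5,11)
jne loop: taken
after add eax, 16: eax=22+16=38
after sub eax, ebx: eax=38-5=33
after add edx, ebx: edx=9+5=14
after add ebx, 1: ebx=5+1=6
cmp ebx, 11  (cmp 6,11)
jne loop: taken
after add eax, 16: eax=33+16=49
after sub eax, ebx: eax=49-6=43
after add edx, ebx: edx=14+6=20
after add ebx, 1: ebx=6+1=7
cmp ebx, 11  (cmp 7,11)
jne loop: taken
after add eax, 16: eax=43+16=59
after sub eax, ebx: eax=59-7=52
after add edx, ebx: edx=20+7=27
after add ebx, 1: ebx=7+1=8
cmp ebx, 11  (cmp 8,11)
jne loop: taken
after add eax, 16: eax=52+16=68
after sub eax, ebx: eax=68-8=60
after add edx, ebx: edx=27+8=35
after add ebx, 1: ebx=8+1=9
cmp ebx, 11  (cmp 9,11)
jne loop: taken
after add eax, 16: eax=60+16=76
after sub eax, ebx: eax=76-9=67
after add edx, ebx: edx=35+9=44
after add ebx, 1: ebx=9+1=10
cmp ebx, 11  (cmp 10,11)
jne loop: taken
after add eax, 16: eax=67+16=83
after sub eax, ebx: eax=83-10=73
after add edx, ebx: edx=44+10=54
after add ebx, 1: ebx=10+1=11
cmp ebx, 11  (cmp 11,11)
jne loop: not taken
after add edx, eax: edx=54+73=127
halt.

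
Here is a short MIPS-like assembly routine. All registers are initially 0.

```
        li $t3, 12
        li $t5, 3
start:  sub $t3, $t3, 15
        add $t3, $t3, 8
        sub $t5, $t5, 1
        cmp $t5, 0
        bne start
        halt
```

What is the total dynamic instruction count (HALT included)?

$t3=12
$t5=3
$t3=12-15=-3
$t3=(-3)+8=5
$t5=3-1=2
cmp $t5, 0  (cmp 2,0)
bne start: taken
$t3=5-15=-10
$t3=(-10)+8=-2
$t5=2-1=1
cmp $t5, 0  (cmp 1,0)
bne start: taken
$t3=(-2)-15=-17
$t3=(-17)+8=-9
$t5=1-1=0
cmp $t5, 0  (cmp 0,0)
bne start: not taken
halt.
Total executed instructions: 18.

18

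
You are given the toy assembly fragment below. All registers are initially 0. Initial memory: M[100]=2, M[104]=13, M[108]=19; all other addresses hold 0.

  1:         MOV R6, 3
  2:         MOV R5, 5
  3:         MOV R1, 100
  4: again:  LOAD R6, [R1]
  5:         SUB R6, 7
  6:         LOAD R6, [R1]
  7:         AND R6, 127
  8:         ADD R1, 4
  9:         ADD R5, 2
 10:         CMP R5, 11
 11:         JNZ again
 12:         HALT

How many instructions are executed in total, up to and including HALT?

MOV R6, 3 → R6=3
MOV R5, 5 → R5=5
MOV R1, 100 → R1=100
LOAD R6, [R1] → R6=M[100]=2
SUB R6, 7 → R6=2-7=-5
LOAD R6, [R1] → R6=M[100]=2
AND R6, 127 → R6=2&127=2
ADD R1, 4 → R1=100+4=104
ADD R5, 2 → R5=5+2=7
CMP R5, 11  (cmp 7,11)
JNZ again: taken
LOAD R6, [R1] → R6=M[104]=13
SUB R6, 7 → R6=13-7=6
LOAD R6, [R1] → R6=M[104]=13
AND R6, 127 → R6=13&127=13
ADD R1, 4 → R1=104+4=108
ADD R5, 2 → R5=7+2=9
CMP R5, 11  (cmp 9,11)
JNZ again: taken
LOAD R6, [R1] → R6=M[108]=19
SUB R6, 7 → R6=19-7=12
LOAD R6, [R1] → R6=M[108]=19
AND R6, 127 → R6=19&127=19
ADD R1, 4 → R1=108+4=112
ADD R5, 2 → R5=9+2=11
CMP R5, 11  (cmp 11,11)
JNZ again: not taken
halt.
Total executed instructions: 28.

28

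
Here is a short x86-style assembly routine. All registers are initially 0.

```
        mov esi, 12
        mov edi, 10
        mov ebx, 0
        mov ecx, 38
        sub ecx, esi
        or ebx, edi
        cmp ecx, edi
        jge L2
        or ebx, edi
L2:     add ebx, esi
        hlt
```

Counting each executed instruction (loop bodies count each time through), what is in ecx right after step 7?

26

esi=12
edi=10
ebx=0
ecx=38
ecx=38-12=26
ebx=0|10=10
cmp ecx, edi  (cmp 26,10)
After step 7: ecx = 26.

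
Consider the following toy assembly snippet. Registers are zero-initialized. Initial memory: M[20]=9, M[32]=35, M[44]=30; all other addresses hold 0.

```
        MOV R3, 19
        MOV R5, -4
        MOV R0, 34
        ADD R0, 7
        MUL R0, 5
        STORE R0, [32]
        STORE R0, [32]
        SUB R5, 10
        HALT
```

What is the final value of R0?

MOV R3, 19 → R3=19
MOV R5, -4 → R5=-4
MOV R0, 34 → R0=34
ADD R0, 7 → R0=34+7=41
MUL R0, 5 → R0=41*5=205
STORE R0, [32] → M[32]=205
STORE R0, [32] → M[32]=205
SUB R5, 10 → R5=(-4)-10=-14
halt.

205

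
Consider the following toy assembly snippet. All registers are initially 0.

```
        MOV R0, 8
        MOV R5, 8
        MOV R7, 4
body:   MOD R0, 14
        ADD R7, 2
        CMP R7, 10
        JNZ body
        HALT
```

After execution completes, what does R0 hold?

8

MOV R0, 8 → R0=8
MOV R5, 8 → R5=8
MOV R7, 4 → R7=4
MOD R0, 14 → R0=8%14=8
ADD R7, 2 → R7=4+2=6
CMP R7, 10  (cmp 6,10)
JNZ body: taken
MOD R0, 14 → R0=8%14=8
ADD R7, 2 → R7=6+2=8
CMP R7, 10  (cmp 8,10)
JNZ body: taken
MOD R0, 14 → R0=8%14=8
ADD R7, 2 → R7=8+2=10
CMP R7, 10  (cmp 10,10)
JNZ body: not taken
halt.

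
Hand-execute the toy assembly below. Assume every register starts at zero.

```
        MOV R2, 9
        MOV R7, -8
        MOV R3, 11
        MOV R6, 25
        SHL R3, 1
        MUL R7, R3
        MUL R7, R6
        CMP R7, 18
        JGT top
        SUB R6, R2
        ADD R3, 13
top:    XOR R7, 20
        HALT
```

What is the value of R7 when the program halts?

MOV R2, 9 → R2=9
MOV R7, -8 → R7=-8
MOV R3, 11 → R3=11
MOV R6, 25 → R6=25
SHL R3, 1 → R3=11<<1=22
MUL R7, R3 → R7=(-8)*22=-176
MUL R7, R6 → R7=(-176)*25=-4400
CMP R7, 18  (cmp -4400,18)
JGT top: not taken
SUB R6, R2 → R6=25-9=16
ADD R3, 13 → R3=22+13=35
XOR R7, 20 → R7=(-4400)^20=-4412
halt.

-4412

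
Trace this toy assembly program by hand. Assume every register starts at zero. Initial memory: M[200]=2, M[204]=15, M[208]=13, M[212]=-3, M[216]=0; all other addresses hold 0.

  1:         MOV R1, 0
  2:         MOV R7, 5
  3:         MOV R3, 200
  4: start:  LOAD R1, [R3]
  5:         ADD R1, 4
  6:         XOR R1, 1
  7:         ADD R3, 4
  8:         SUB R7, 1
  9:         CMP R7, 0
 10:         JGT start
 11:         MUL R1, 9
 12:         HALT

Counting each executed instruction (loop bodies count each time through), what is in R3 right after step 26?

R1=0
R7=5
R3=200
R1=M[200]=2
R1=2+4=6
R1=6^1=7
R3=200+4=204
R7=5-1=4
CMP R7, 0  (cmp 4,0)
JGT start: taken
R1=M[204]=15
R1=15+4=19
R1=19^1=18
R3=204+4=208
R7=4-1=3
CMP R7, 0  (cmp 3,0)
JGT start: taken
R1=M[208]=13
R1=13+4=17
R1=17^1=16
R3=208+4=212
R7=3-1=2
CMP R7, 0  (cmp 2,0)
JGT start: taken
R1=M[212]=-3
R1=(-3)+4=1
After step 26: R3 = 212.

212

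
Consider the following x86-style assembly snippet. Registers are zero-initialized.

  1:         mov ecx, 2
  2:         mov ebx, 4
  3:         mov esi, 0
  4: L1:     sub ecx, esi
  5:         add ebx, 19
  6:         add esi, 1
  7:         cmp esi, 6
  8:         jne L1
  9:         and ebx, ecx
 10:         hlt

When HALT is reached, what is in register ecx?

-13

after mov ecx, 2: ecx=2
after mov ebx, 4: ebx=4
after mov esi, 0: esi=0
after sub ecx, esi: ecx=2-0=2
after add ebx, 19: ebx=4+19=23
after add esi, 1: esi=0+1=1
cmp esi, 6  (cmp 1,6)
jne L1: taken
after sub ecx, esi: ecx=2-1=1
after add ebx, 19: ebx=23+19=42
after add esi, 1: esi=1+1=2
cmp esi, 6  (cmp 2,6)
jne L1: taken
after sub ecx, esi: ecx=1-2=-1
after add ebx, 19: ebx=42+19=61
after add esi, 1: esi=2+1=3
cmp esi, 6  (cmp 3,6)
jne L1: taken
after sub ecx, esi: ecx=(-1)-3=-4
after add ebx, 19: ebx=61+19=80
after add esi, 1: esi=3+1=4
cmp esi, 6  (cmp 4,6)
jne L1: taken
after sub ecx, esi: ecx=(-4)-4=-8
after add ebx, 19: ebx=80+19=99
after add esi, 1: esi=4+1=5
cmp esi, 6  (cmp 5,6)
jne L1: taken
after sub ecx, esi: ecx=(-8)-5=-13
after add ebx, 19: ebx=99+19=118
after add esi, 1: esi=5+1=6
cmp esi, 6  (cmp 6,6)
jne L1: not taken
after and ebx, ecx: ebx=118&(-13)=114
halt.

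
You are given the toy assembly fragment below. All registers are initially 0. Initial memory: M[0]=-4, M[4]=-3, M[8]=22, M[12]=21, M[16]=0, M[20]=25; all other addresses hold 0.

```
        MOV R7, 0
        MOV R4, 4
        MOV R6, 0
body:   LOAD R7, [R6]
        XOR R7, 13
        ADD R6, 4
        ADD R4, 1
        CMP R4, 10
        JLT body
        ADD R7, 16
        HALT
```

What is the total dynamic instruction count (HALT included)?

41

after MOV R7, 0: R7=0
after MOV R4, 4: R4=4
after MOV R6, 0: R6=0
after LOAD R7, [R6]: R7=M[0]=-4
after XOR R7, 13: R7=(-4)^13=-15
after ADD R6, 4: R6=0+4=4
after ADD R4, 1: R4=4+1=5
CMP R4, 10  (cmp 5,10)
JLT body: taken
after LOAD R7, [R6]: R7=M[4]=-3
after XOR R7, 13: R7=(-3)^13=-16
after ADD R6, 4: R6=4+4=8
after ADD R4, 1: R4=5+1=6
CMP R4, 10  (cmp 6,10)
JLT body: taken
after LOAD R7, [R6]: R7=M[8]=22
after XOR R7, 13: R7=22^13=27
after ADD R6, 4: R6=8+4=12
after ADD R4, 1: R4=6+1=7
CMP R4, 10  (cmp 7,10)
JLT body: taken
after LOAD R7, [R6]: R7=M[12]=21
after XOR R7, 13: R7=21^13=24
after ADD R6, 4: R6=12+4=16
after ADD R4, 1: R4=7+1=8
CMP R4, 10  (cmp 8,10)
JLT body: taken
after LOAD R7, [R6]: R7=M[16]=0
after XOR R7, 13: R7=0^13=13
after ADD R6, 4: R6=16+4=20
after ADD R4, 1: R4=8+1=9
CMP R4, 10  (cmp 9,10)
JLT body: taken
after LOAD R7, [R6]: R7=M[20]=25
after XOR R7, 13: R7=25^13=20
after ADD R6, 4: R6=20+4=24
after ADD R4, 1: R4=9+1=10
CMP R4, 10  (cmp 10,10)
JLT body: not taken
after ADD R7, 16: R7=20+16=36
halt.
Total executed instructions: 41.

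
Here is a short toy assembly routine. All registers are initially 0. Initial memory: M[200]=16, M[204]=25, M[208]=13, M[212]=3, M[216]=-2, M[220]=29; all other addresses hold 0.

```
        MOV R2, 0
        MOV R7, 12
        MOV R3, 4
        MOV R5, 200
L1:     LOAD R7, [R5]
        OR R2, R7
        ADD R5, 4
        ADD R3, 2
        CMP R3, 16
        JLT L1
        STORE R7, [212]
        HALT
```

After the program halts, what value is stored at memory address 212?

MOV R2, 0 → R2=0
MOV R7, 12 → R7=12
MOV R3, 4 → R3=4
MOV R5, 200 → R5=200
LOAD R7, [R5] → R7=M[200]=16
OR R2, R7 → R2=0|16=16
ADD R5, 4 → R5=200+4=204
ADD R3, 2 → R3=4+2=6
CMP R3, 16  (cmp 6,16)
JLT L1: taken
LOAD R7, [R5] → R7=M[204]=25
OR R2, R7 → R2=16|25=25
ADD R5, 4 → R5=204+4=208
ADD R3, 2 → R3=6+2=8
CMP R3, 16  (cmp 8,16)
JLT L1: taken
LOAD R7, [R5] → R7=M[208]=13
OR R2, R7 → R2=25|13=29
ADD R5, 4 → R5=208+4=212
ADD R3, 2 → R3=8+2=10
CMP R3, 16  (cmp 10,16)
JLT L1: taken
LOAD R7, [R5] → R7=M[212]=3
OR R2, R7 → R2=29|3=31
ADD R5, 4 → R5=212+4=216
ADD R3, 2 → R3=10+2=12
CMP R3, 16  (cmp 12,16)
JLT L1: taken
LOAD R7, [R5] → R7=M[216]=-2
OR R2, R7 → R2=31|(-2)=-1
ADD R5, 4 → R5=216+4=220
ADD R3, 2 → R3=12+2=14
CMP R3, 16  (cmp 14,16)
JLT L1: taken
LOAD R7, [R5] → R7=M[220]=29
OR R2, R7 → R2=(-1)|29=-1
ADD R5, 4 → R5=220+4=224
ADD R3, 2 → R3=14+2=16
CMP R3, 16  (cmp 16,16)
JLT L1: not taken
STORE R7, [212] → M[212]=29
halt.

29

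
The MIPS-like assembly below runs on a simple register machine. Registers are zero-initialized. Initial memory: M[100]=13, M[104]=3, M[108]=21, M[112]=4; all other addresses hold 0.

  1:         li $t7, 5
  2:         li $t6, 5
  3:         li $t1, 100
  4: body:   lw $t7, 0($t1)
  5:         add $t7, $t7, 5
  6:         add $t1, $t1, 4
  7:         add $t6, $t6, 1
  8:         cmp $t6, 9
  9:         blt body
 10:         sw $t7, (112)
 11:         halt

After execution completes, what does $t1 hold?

li $t7, 5 → $t7=5
li $t6, 5 → $t6=5
li $t1, 100 → $t1=100
lw $t7, 0($t1) → $t7=M[100]=13
add $t7, $t7, 5 → $t7=13+5=18
add $t1, $t1, 4 → $t1=100+4=104
add $t6, $t6, 1 → $t6=5+1=6
cmp $t6, 9  (cmp 6,9)
blt body: taken
lw $t7, 0($t1) → $t7=M[104]=3
add $t7, $t7, 5 → $t7=3+5=8
add $t1, $t1, 4 → $t1=104+4=108
add $t6, $t6, 1 → $t6=6+1=7
cmp $t6, 9  (cmp 7,9)
blt body: taken
lw $t7, 0($t1) → $t7=M[108]=21
add $t7, $t7, 5 → $t7=21+5=26
add $t1, $t1, 4 → $t1=108+4=112
add $t6, $t6, 1 → $t6=7+1=8
cmp $t6, 9  (cmp 8,9)
blt body: taken
lw $t7, 0($t1) → $t7=M[112]=4
add $t7, $t7, 5 → $t7=4+5=9
add $t1, $t1, 4 → $t1=112+4=116
add $t6, $t6, 1 → $t6=8+1=9
cmp $t6, 9  (cmp 9,9)
blt body: not taken
sw $t7, (112) → M[112]=9
halt.

116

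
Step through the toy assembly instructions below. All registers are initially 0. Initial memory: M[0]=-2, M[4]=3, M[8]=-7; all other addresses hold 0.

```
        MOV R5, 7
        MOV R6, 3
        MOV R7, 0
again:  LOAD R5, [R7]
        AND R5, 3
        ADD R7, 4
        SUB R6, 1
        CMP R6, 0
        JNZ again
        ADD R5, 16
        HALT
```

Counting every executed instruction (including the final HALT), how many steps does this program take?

23

after MOV R5, 7: R5=7
after MOV R6, 3: R6=3
after MOV R7, 0: R7=0
after LOAD R5, [R7]: R5=M[0]=-2
after AND R5, 3: R5=(-2)&3=2
after ADD R7, 4: R7=0+4=4
after SUB R6, 1: R6=3-1=2
CMP R6, 0  (cmp 2,0)
JNZ again: taken
after LOAD R5, [R7]: R5=M[4]=3
after AND R5, 3: R5=3&3=3
after ADD R7, 4: R7=4+4=8
after SUB R6, 1: R6=2-1=1
CMP R6, 0  (cmp 1,0)
JNZ again: taken
after LOAD R5, [R7]: R5=M[8]=-7
after AND R5, 3: R5=(-7)&3=1
after ADD R7, 4: R7=8+4=12
after SUB R6, 1: R6=1-1=0
CMP R6, 0  (cmp 0,0)
JNZ again: not taken
after ADD R5, 16: R5=1+16=17
halt.
Total executed instructions: 23.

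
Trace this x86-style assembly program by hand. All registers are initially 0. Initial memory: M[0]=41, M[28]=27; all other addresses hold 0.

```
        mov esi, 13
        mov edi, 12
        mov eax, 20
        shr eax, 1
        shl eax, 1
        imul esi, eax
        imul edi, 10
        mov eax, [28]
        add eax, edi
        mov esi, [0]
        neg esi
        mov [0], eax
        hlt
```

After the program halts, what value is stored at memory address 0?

147

after mov esi, 13: esi=13
after mov edi, 12: edi=12
after mov eax, 20: eax=20
after shr eax, 1: eax=20>>1=10
after shl eax, 1: eax=10<<1=20
after imul esi, eax: esi=13*20=260
after imul edi, 10: edi=12*10=120
after mov eax, [28]: eax=M[28]=27
after add eax, edi: eax=27+120=147
after mov esi, [0]: esi=M[0]=41
after neg esi: esi=-(41)=-41
mov [0], eax → M[0]=147
halt.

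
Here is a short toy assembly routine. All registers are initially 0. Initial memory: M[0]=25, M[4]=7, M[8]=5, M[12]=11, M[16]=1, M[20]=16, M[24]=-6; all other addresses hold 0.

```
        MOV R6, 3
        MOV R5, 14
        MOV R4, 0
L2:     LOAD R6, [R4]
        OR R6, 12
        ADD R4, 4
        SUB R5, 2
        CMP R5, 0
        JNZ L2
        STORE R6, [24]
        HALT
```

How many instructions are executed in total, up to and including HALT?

R6=3
R5=14
R4=0
R6=M[0]=25
R6=25|12=29
R4=0+4=4
R5=14-2=12
CMP R5, 0  (cmp 12,0)
JNZ L2: taken
R6=M[4]=7
R6=7|12=15
R4=4+4=8
R5=12-2=10
CMP R5, 0  (cmp 10,0)
JNZ L2: taken
R6=M[8]=5
R6=5|12=13
R4=8+4=12
R5=10-2=8
CMP R5, 0  (cmp 8,0)
JNZ L2: taken
R6=M[12]=11
R6=11|12=15
R4=12+4=16
R5=8-2=6
CMP R5, 0  (cmp 6,0)
JNZ L2: taken
R6=M[16]=1
R6=1|12=13
R4=16+4=20
R5=6-2=4
CMP R5, 0  (cmp 4,0)
JNZ L2: taken
R6=M[20]=16
R6=16|12=28
R4=20+4=24
R5=4-2=2
CMP R5, 0  (cmp 2,0)
JNZ L2: taken
R6=M[24]=-6
R6=(-6)|12=-2
R4=24+4=28
R5=2-2=0
CMP R5, 0  (cmp 0,0)
JNZ L2: not taken
STORE R6, [24] → M[24]=-2
halt.
Total executed instructions: 47.

47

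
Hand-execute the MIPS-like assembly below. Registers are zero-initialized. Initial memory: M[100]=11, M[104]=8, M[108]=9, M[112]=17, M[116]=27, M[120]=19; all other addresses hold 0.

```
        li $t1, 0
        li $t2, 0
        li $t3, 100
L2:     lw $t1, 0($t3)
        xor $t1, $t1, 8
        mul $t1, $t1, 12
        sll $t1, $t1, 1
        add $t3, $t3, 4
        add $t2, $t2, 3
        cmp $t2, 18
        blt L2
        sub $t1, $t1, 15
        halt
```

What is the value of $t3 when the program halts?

after li $t1, 0: $t1=0
after li $t2, 0: $t2=0
after li $t3, 100: $t3=100
after lw $t1, 0($t3): $t1=M[100]=11
after xor $t1, $t1, 8: $t1=11^8=3
after mul $t1, $t1, 12: $t1=3*12=36
after sll $t1, $t1, 1: $t1=36<<1=72
after add $t3, $t3, 4: $t3=100+4=104
after add $t2, $t2, 3: $t2=0+3=3
cmp $t2, 18  (cmp 3,18)
blt L2: taken
after lw $t1, 0($t3): $t1=M[104]=8
after xor $t1, $t1, 8: $t1=8^8=0
after mul $t1, $t1, 12: $t1=0*12=0
after sll $t1, $t1, 1: $t1=0<<1=0
after add $t3, $t3, 4: $t3=104+4=108
after add $t2, $t2, 3: $t2=3+3=6
cmp $t2, 18  (cmp 6,18)
blt L2: taken
after lw $t1, 0($t3): $t1=M[108]=9
after xor $t1, $t1, 8: $t1=9^8=1
after mul $t1, $t1, 12: $t1=1*12=12
after sll $t1, $t1, 1: $t1=12<<1=24
after add $t3, $t3, 4: $t3=108+4=112
after add $t2, $t2, 3: $t2=6+3=9
cmp $t2, 18  (cmp 9,18)
blt L2: taken
after lw $t1, 0($t3): $t1=M[112]=17
after xor $t1, $t1, 8: $t1=17^8=25
after mul $t1, $t1, 12: $t1=25*12=300
after sll $t1, $t1, 1: $t1=300<<1=600
after add $t3, $t3, 4: $t3=112+4=116
after add $t2, $t2, 3: $t2=9+3=12
cmp $t2, 18  (cmp 12,18)
blt L2: taken
after lw $t1, 0($t3): $t1=M[116]=27
after xor $t1, $t1, 8: $t1=27^8=19
after mul $t1, $t1, 12: $t1=19*12=228
after sll $t1, $t1, 1: $t1=228<<1=456
after add $t3, $t3, 4: $t3=116+4=120
after add $t2, $t2, 3: $t2=12+3=15
cmp $t2, 18  (cmp 15,18)
blt L2: taken
after lw $t1, 0($t3): $t1=M[120]=19
after xor $t1, $t1, 8: $t1=19^8=27
after mul $t1, $t1, 12: $t1=27*12=324
after sll $t1, $t1, 1: $t1=324<<1=648
after add $t3, $t3, 4: $t3=120+4=124
after add $t2, $t2, 3: $t2=15+3=18
cmp $t2, 18  (cmp 18,18)
blt L2: not taken
after sub $t1, $t1, 15: $t1=648-15=633
halt.

124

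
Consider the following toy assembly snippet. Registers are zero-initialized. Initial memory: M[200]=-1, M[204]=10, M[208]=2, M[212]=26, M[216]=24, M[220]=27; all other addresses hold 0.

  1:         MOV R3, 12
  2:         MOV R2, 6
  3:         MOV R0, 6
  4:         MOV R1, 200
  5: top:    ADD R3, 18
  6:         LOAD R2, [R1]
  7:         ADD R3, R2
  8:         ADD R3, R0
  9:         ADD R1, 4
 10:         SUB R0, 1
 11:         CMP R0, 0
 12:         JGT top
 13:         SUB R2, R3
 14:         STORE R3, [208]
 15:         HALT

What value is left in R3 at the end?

229

R3=12
R2=6
R0=6
R1=200
R3=12+18=30
R2=M[200]=-1
R3=30+(-1)=29
R3=29+6=35
R1=200+4=204
R0=6-1=5
CMP R0, 0  (cmp 5,0)
JGT top: taken
R3=35+18=53
R2=M[204]=10
R3=53+10=63
R3=63+5=68
R1=204+4=208
R0=5-1=4
CMP R0, 0  (cmp 4,0)
JGT top: taken
R3=68+18=86
R2=M[208]=2
R3=86+2=88
R3=88+4=92
R1=208+4=212
R0=4-1=3
CMP R0, 0  (cmp 3,0)
JGT top: taken
R3=92+18=110
R2=M[212]=26
R3=110+26=136
R3=136+3=139
R1=212+4=216
R0=3-1=2
CMP R0, 0  (cmp 2,0)
JGT top: taken
R3=139+18=157
R2=M[216]=24
R3=157+24=181
R3=181+2=183
R1=216+4=220
R0=2-1=1
CMP R0, 0  (cmp 1,0)
JGT top: taken
R3=183+18=201
R2=M[220]=27
R3=201+27=228
R3=228+1=229
R1=220+4=224
R0=1-1=0
CMP R0, 0  (cmp 0,0)
JGT top: not taken
R2=27-229=-202
STORE R3, [208] → M[208]=229
halt.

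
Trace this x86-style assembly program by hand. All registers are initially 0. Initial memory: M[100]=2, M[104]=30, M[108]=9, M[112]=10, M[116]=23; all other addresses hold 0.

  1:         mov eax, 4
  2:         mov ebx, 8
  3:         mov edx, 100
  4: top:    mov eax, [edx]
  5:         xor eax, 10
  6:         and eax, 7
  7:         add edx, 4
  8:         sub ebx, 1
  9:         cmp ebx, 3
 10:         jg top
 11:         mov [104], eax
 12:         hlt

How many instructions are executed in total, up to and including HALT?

40

mov eax, 4 → eax=4
mov ebx, 8 → ebx=8
mov edx, 100 → edx=100
mov eax, [edx] → eax=M[100]=2
xor eax, 10 → eax=2^10=8
and eax, 7 → eax=8&7=0
add edx, 4 → edx=100+4=104
sub ebx, 1 → ebx=8-1=7
cmp ebx, 3  (cmp 7,3)
jg top: taken
mov eax, [edx] → eax=M[104]=30
xor eax, 10 → eax=30^10=20
and eax, 7 → eax=20&7=4
add edx, 4 → edx=104+4=108
sub ebx, 1 → ebx=7-1=6
cmp ebx, 3  (cmp 6,3)
jg top: taken
mov eax, [edx] → eax=M[108]=9
xor eax, 10 → eax=9^10=3
and eax, 7 → eax=3&7=3
add edx, 4 → edx=108+4=112
sub ebx, 1 → ebx=6-1=5
cmp ebx, 3  (cmp 5,3)
jg top: taken
mov eax, [edx] → eax=M[112]=10
xor eax, 10 → eax=10^10=0
and eax, 7 → eax=0&7=0
add edx, 4 → edx=112+4=116
sub ebx, 1 → ebx=5-1=4
cmp ebx, 3  (cmp 4,3)
jg top: taken
mov eax, [edx] → eax=M[116]=23
xor eax, 10 → eax=23^10=29
and eax, 7 → eax=29&7=5
add edx, 4 → edx=116+4=120
sub ebx, 1 → ebx=4-1=3
cmp ebx, 3  (cmp 3,3)
jg top: not taken
mov [104], eax → M[104]=5
halt.
Total executed instructions: 40.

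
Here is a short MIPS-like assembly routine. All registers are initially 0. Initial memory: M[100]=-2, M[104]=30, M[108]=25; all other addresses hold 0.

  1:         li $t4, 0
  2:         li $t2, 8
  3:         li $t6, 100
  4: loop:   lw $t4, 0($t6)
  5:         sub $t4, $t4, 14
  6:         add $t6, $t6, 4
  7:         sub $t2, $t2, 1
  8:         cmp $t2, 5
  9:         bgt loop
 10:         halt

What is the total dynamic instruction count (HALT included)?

22

after li $t4, 0: $t4=0
after li $t2, 8: $t2=8
after li $t6, 100: $t6=100
after lw $t4, 0($t6): $t4=M[100]=-2
after sub $t4, $t4, 14: $t4=(-2)-14=-16
after add $t6, $t6, 4: $t6=100+4=104
after sub $t2, $t2, 1: $t2=8-1=7
cmp $t2, 5  (cmp 7,5)
bgt loop: taken
after lw $t4, 0($t6): $t4=M[104]=30
after sub $t4, $t4, 14: $t4=30-14=16
after add $t6, $t6, 4: $t6=104+4=108
after sub $t2, $t2, 1: $t2=7-1=6
cmp $t2, 5  (cmp 6,5)
bgt loop: taken
after lw $t4, 0($t6): $t4=M[108]=25
after sub $t4, $t4, 14: $t4=25-14=11
after add $t6, $t6, 4: $t6=108+4=112
after sub $t2, $t2, 1: $t2=6-1=5
cmp $t2, 5  (cmp 5,5)
bgt loop: not taken
halt.
Total executed instructions: 22.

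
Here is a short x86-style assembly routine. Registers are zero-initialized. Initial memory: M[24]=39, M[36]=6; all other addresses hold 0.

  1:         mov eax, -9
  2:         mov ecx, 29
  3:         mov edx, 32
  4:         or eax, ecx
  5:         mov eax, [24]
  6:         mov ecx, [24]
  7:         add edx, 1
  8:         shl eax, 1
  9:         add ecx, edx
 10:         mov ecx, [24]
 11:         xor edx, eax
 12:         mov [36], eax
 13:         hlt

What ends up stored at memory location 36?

78

eax=-9
ecx=29
edx=32
eax=(-9)|29=-1
eax=M[24]=39
ecx=M[24]=39
edx=32+1=33
eax=39<<1=78
ecx=39+33=72
ecx=M[24]=39
edx=33^78=111
mov [36], eax → M[36]=78
halt.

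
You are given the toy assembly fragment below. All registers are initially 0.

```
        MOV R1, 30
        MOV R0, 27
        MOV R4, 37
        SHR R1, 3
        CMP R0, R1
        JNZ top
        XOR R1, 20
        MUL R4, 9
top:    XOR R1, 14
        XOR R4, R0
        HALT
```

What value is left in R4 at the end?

R1=30
R0=27
R4=37
R1=30>>3=3
CMP R0, R1  (cmp 27,3)
JNZ top: taken
R1=3^14=13
R4=37^27=62
halt.

62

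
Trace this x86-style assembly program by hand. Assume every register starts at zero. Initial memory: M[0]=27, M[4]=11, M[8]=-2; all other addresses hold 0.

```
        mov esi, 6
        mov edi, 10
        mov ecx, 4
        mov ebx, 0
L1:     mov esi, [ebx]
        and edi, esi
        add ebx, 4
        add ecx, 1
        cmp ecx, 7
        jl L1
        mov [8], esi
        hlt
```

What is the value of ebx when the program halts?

mov esi, 6 → esi=6
mov edi, 10 → edi=10
mov ecx, 4 → ecx=4
mov ebx, 0 → ebx=0
mov esi, [ebx] → esi=M[0]=27
and edi, esi → edi=10&27=10
add ebx, 4 → ebx=0+4=4
add ecx, 1 → ecx=4+1=5
cmp ecx, 7  (cmp 5,7)
jl L1: taken
mov esi, [ebx] → esi=M[4]=11
and edi, esi → edi=10&11=10
add ebx, 4 → ebx=4+4=8
add ecx, 1 → ecx=5+1=6
cmp ecx, 7  (cmp 6,7)
jl L1: taken
mov esi, [ebx] → esi=M[8]=-2
and edi, esi → edi=10&(-2)=10
add ebx, 4 → ebx=8+4=12
add ecx, 1 → ecx=6+1=7
cmp ecx, 7  (cmp 7,7)
jl L1: not taken
mov [8], esi → M[8]=-2
halt.

12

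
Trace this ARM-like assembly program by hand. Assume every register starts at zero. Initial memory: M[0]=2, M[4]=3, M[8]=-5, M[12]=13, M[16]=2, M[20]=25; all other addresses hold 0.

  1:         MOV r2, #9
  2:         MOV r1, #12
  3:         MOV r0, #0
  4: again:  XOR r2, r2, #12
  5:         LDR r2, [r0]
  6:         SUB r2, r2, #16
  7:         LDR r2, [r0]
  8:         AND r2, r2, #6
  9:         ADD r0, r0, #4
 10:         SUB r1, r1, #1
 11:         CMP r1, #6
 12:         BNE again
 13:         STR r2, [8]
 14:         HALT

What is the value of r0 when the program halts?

r2=9
r1=12
r0=0
r2=9^12=5
r2=M[0]=2
r2=2-16=-14
r2=M[0]=2
r2=2&6=2
r0=0+4=4
r1=12-1=11
CMP r1, #6  (cmp 11,6)
BNE again: taken
r2=2^12=14
r2=M[4]=3
r2=3-16=-13
r2=M[4]=3
r2=3&6=2
r0=4+4=8
r1=11-1=10
CMP r1, #6  (cmp 10,6)
BNE again: taken
r2=2^12=14
r2=M[8]=-5
r2=(-5)-16=-21
r2=M[8]=-5
r2=(-5)&6=2
r0=8+4=12
r1=10-1=9
CMP r1, #6  (cmp 9,6)
BNE again: taken
r2=2^12=14
r2=M[12]=13
r2=13-16=-3
r2=M[12]=13
r2=13&6=4
r0=12+4=16
r1=9-1=8
CMP r1, #6  (cmp 8,6)
BNE again: taken
r2=4^12=8
r2=M[16]=2
r2=2-16=-14
r2=M[16]=2
r2=2&6=2
r0=16+4=20
r1=8-1=7
CMP r1, #6  (cmp 7,6)
BNE again: taken
r2=2^12=14
r2=M[20]=25
r2=25-16=9
r2=M[20]=25
r2=25&6=0
r0=20+4=24
r1=7-1=6
CMP r1, #6  (cmp 6,6)
BNE again: not taken
STR r2, [8] → M[8]=0
halt.

24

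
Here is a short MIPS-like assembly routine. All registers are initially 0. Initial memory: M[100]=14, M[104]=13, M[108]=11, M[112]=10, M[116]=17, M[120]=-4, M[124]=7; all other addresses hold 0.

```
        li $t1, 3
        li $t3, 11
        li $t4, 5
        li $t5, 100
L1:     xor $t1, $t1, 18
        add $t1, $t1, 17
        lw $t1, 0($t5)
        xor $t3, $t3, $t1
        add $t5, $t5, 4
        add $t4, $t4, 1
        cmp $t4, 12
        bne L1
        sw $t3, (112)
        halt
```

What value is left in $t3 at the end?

li $t1, 3 → $t1=3
li $t3, 11 → $t3=11
li $t4, 5 → $t4=5
li $t5, 100 → $t5=100
xor $t1, $t1, 18 → $t1=3^18=17
add $t1, $t1, 17 → $t1=17+17=34
lw $t1, 0($t5) → $t1=M[100]=14
xor $t3, $t3, $t1 → $t3=11^14=5
add $t5, $t5, 4 → $t5=100+4=104
add $t4, $t4, 1 → $t4=5+1=6
cmp $t4, 12  (cmp 6,12)
bne L1: taken
xor $t1, $t1, 18 → $t1=14^18=28
add $t1, $t1, 17 → $t1=28+17=45
lw $t1, 0($t5) → $t1=M[104]=13
xor $t3, $t3, $t1 → $t3=5^13=8
add $t5, $t5, 4 → $t5=104+4=108
add $t4, $t4, 1 → $t4=6+1=7
cmp $t4, 12  (cmp 7,12)
bne L1: taken
xor $t1, $t1, 18 → $t1=13^18=31
add $t1, $t1, 17 → $t1=31+17=48
lw $t1, 0($t5) → $t1=M[108]=11
xor $t3, $t3, $t1 → $t3=8^11=3
add $t5, $t5, 4 → $t5=108+4=112
add $t4, $t4, 1 → $t4=7+1=8
cmp $t4, 12  (cmp 8,12)
bne L1: taken
xor $t1, $t1, 18 → $t1=11^18=25
add $t1, $t1, 17 → $t1=25+17=42
lw $t1, 0($t5) → $t1=M[112]=10
xor $t3, $t3, $t1 → $t3=3^10=9
add $t5, $t5, 4 → $t5=112+4=116
add $t4, $t4, 1 → $t4=8+1=9
cmp $t4, 12  (cmp 9,12)
bne L1: taken
xor $t1, $t1, 18 → $t1=10^18=24
add $t1, $t1, 17 → $t1=24+17=41
lw $t1, 0($t5) → $t1=M[116]=17
xor $t3, $t3, $t1 → $t3=9^17=24
add $t5, $t5, 4 → $t5=116+4=120
add $t4, $t4, 1 → $t4=9+1=10
cmp $t4, 12  (cmp 10,12)
bne L1: taken
xor $t1, $t1, 18 → $t1=17^18=3
add $t1, $t1, 17 → $t1=3+17=20
lw $t1, 0($t5) → $t1=M[120]=-4
xor $t3, $t3, $t1 → $t3=24^(-4)=-28
add $t5, $t5, 4 → $t5=120+4=124
add $t4, $t4, 1 → $t4=10+1=11
cmp $t4, 12  (cmp 11,12)
bne L1: taken
xor $t1, $t1, 18 → $t1=(-4)^18=-18
add $t1, $t1, 17 → $t1=(-18)+17=-1
lw $t1, 0($t5) → $t1=M[124]=7
xor $t3, $t3, $t1 → $t3=(-28)^7=-29
add $t5, $t5, 4 → $t5=124+4=128
add $t4, $t4, 1 → $t4=11+1=12
cmp $t4, 12  (cmp 12,12)
bne L1: not taken
sw $t3, (112) → M[112]=-29
halt.

-29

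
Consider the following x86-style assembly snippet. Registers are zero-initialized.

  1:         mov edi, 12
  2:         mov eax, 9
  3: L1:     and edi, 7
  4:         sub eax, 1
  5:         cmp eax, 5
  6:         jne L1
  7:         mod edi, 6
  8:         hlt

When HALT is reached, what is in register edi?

4

edi=12
eax=9
edi=12&7=4
eax=9-1=8
cmp eax, 5  (cmp 8,5)
jne L1: taken
edi=4&7=4
eax=8-1=7
cmp eax, 5  (cmp 7,5)
jne L1: taken
edi=4&7=4
eax=7-1=6
cmp eax, 5  (cmp 6,5)
jne L1: taken
edi=4&7=4
eax=6-1=5
cmp eax, 5  (cmp 5,5)
jne L1: not taken
edi=4%6=4
halt.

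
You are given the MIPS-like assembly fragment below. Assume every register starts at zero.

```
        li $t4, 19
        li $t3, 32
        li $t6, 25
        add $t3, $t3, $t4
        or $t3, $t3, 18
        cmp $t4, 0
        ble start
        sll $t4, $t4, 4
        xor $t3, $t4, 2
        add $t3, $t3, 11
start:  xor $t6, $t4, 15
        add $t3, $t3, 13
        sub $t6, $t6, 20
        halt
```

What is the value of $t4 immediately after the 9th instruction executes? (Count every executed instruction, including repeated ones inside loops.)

after li $t4, 19: $t4=19
after li $t3, 32: $t3=32
after li $t6, 25: $t6=25
after add $t3, $t3, $t4: $t3=32+19=51
after or $t3, $t3, 18: $t3=51|18=51
cmp $t4, 0  (cmp 19,0)
ble start: not taken
after sll $t4, $t4, 4: $t4=19<<4=304
after xor $t3, $t4, 2: $t3=304^2=306
After step 9: $t4 = 304.

304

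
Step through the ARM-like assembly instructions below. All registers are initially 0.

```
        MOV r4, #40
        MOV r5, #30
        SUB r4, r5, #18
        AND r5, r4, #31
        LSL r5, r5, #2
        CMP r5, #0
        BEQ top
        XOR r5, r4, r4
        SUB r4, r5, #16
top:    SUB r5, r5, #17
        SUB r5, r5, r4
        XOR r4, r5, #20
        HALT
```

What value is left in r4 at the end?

r4=40
r5=30
r4=30-18=12
r5=12&31=12
r5=12<<2=48
CMP r5, #0  (cmp 48,0)
BEQ top: not taken
r5=12^12=0
r4=0-16=-16
r5=0-17=-17
r5=(-17)-(-16)=-1
r4=(-1)^20=-21
halt.

-21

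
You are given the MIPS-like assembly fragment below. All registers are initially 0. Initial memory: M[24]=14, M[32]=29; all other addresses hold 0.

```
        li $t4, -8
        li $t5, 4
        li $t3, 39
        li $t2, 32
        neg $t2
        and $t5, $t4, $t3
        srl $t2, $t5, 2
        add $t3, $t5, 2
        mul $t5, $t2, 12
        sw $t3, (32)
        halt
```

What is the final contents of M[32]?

34

li $t4, -8 → $t4=-8
li $t5, 4 → $t5=4
li $t3, 39 → $t3=39
li $t2, 32 → $t2=32
neg $t2 → $t2=-(32)=-32
and $t5, $t4, $t3 → $t5=(-8)&39=32
srl $t2, $t5, 2 → $t2=32>>2=8
add $t3, $t5, 2 → $t3=32+2=34
mul $t5, $t2, 12 → $t5=8*12=96
sw $t3, (32) → M[32]=34
halt.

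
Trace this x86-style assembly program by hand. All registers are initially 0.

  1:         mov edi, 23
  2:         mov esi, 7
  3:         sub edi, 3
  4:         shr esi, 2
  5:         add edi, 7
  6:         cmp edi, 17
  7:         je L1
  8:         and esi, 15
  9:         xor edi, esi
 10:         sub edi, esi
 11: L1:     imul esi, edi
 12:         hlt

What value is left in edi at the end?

25

after mov edi, 23: edi=23
after mov esi, 7: esi=7
after sub edi, 3: edi=23-3=20
after shr esi, 2: esi=7>>2=1
after add edi, 7: edi=20+7=27
cmp edi, 17  (cmp 27,17)
je L1: not taken
after and esi, 15: esi=1&15=1
after xor edi, esi: edi=27^1=26
after sub edi, esi: edi=26-1=25
after imul esi, edi: esi=1*25=25
halt.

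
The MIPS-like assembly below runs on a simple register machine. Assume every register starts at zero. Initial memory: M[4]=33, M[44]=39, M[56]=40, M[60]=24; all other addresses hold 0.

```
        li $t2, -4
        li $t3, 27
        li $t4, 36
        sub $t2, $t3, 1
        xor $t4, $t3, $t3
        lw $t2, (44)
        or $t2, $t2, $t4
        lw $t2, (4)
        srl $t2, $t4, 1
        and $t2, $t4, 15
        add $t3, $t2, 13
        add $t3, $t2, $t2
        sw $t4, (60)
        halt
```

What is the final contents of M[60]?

$t2=-4
$t3=27
$t4=36
$t2=27-1=26
$t4=27^27=0
$t2=M[44]=39
$t2=39|0=39
$t2=M[4]=33
$t2=0>>1=0
$t2=0&15=0
$t3=0+13=13
$t3=0+0=0
sw $t4, (60) → M[60]=0
halt.

0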